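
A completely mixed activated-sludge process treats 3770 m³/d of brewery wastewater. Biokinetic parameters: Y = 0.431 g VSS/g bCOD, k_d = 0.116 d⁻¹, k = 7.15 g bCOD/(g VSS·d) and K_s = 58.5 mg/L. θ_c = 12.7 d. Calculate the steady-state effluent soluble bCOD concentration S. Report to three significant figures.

From the Monod/SRT balance for a CMAS, S = K_s·(1+k_d θ_c)/[θ_c·(Y k − k_d) − 1] = 58.5 × (1 + 0.116 × 12.7) / [12.7 × (0.431 × 7.15 − 0.116) − 1] = 144.7 / 36.66 = 3.946 mg/L.

S ≈ 3.95 mg/L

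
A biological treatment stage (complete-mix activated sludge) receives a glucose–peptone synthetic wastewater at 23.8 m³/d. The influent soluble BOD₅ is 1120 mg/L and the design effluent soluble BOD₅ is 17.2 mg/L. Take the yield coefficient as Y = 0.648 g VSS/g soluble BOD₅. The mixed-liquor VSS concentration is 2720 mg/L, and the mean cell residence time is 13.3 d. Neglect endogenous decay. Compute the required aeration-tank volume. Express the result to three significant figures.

V·X = Y·Q·ΔS·θ_c gives V = 0.648 × 23.8 × (1120 − 17.2) × 13.3 / 2720 = 83.16 m³.

V ≈ 83.2 m³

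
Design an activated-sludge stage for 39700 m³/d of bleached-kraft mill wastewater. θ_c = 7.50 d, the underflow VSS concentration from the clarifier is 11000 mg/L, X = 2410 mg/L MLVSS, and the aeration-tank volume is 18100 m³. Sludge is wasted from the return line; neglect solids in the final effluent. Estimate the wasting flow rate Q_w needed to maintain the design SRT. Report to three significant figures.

Q_w = (V·X)/(θ_c X_r) = 18100 × 2410 / (7.50 × 11000) = 528.7 m³/d.

Q_w ≈ 529 m³/d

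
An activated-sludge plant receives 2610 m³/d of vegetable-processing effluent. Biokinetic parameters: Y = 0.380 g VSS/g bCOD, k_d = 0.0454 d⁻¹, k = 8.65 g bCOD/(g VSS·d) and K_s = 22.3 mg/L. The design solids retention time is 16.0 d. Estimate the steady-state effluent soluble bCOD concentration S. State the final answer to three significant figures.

For a completely mixed reactor with recycle the Lawrence–McCarty relation gives S = K_s·(1 + k_d·θ_c) / [θ_c·(Y·k − k_d) − 1] = 22.3 × (1 + 0.0454 × 16.0) / [16.0 × (0.380 × 8.65 − 0.0454) − 1] = 38.50 / 50.87 = 0.7569 mg/L.

S ≈ 0.757 mg/L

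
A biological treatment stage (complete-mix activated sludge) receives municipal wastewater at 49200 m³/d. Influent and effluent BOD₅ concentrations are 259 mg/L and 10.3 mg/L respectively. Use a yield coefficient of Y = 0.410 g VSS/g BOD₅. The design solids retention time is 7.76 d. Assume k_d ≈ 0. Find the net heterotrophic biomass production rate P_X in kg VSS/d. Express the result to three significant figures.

Since k_d ≈ 0, Y_obs = Y = 0.410 g VSS/g BOD₅.
ΔS = 259 − 10.3 = 248.7 mg/L, so the substrate removal rate is 49200 × 248.7/1000 = 12236 kg BOD₅/d.
Net biomass production P_X = Y_obs × Q·(S₀ − S) = 0.4100 × 12236 = 5017 kg VSS/d.

P_X ≈ 5020 kg VSS/d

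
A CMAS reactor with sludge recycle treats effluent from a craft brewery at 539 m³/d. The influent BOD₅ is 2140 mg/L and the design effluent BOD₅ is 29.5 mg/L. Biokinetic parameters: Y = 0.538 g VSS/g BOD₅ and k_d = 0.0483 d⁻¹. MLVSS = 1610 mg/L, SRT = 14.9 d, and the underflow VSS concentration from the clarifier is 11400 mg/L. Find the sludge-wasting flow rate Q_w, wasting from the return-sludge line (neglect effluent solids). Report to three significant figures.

Q_w ≈ 31.2 m³/d

Rearranging the biomass balance for a CMAS with decay, V = Y·Q·ΔS·θ_c / [X·(1+k_d θ_c)] = 0.538 × 539 × (2140 − 29.5) × 14.9 / [1610 × (1 + 0.0483 × 14.9)] = 9.12×10^6 / 2769 = 3294 m³.
Q_w = (V·X)/(θ_c X_r) = 3294 × 1610 / (14.9 × 11400) = 31.22 m³/d.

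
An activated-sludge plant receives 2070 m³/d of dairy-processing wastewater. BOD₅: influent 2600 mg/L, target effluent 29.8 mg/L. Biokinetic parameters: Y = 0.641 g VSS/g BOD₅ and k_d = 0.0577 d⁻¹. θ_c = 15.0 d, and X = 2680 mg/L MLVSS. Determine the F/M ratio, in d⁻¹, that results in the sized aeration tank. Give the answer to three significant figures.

Steady-state biomass mass balance: V·X·(1 + k_d·θ_c) = Y·Q·(S₀ − S)·θ_c, so V = 0.641 × 2070 × (2600 − 29.8) × 15.0 / [2680 × (1 + 0.0577 × 15.0)] = 5.12×10^7 / 5000 = 10232 m³.
F/M = Q·S₀ / (V·X) = 2070 × 2600 / (10232 × 2680) = 0.1963 g BOD₅·(g VSS·d)⁻¹.

F/M ≈ 0.196 d⁻¹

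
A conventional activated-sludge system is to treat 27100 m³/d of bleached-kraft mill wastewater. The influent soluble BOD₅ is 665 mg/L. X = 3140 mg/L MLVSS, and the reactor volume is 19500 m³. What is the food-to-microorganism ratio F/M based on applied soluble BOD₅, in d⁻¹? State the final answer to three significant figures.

F/M ≈ 0.294 d⁻¹

F/M = Q·S₀ / (V·X) = 27100 × 665 / (19500 × 3140) = 0.2943 g soluble BOD₅·(g VSS·d)⁻¹.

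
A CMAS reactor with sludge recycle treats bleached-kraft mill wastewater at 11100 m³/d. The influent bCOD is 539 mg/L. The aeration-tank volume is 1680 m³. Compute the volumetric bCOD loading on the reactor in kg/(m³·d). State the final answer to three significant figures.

L_v ≈ 3.56 kg bCOD/(m³·d)

L_v = Q S₀ / V = 11100 × 539 × 10⁻³ / 1680 = 3.561 kg/(m³·d).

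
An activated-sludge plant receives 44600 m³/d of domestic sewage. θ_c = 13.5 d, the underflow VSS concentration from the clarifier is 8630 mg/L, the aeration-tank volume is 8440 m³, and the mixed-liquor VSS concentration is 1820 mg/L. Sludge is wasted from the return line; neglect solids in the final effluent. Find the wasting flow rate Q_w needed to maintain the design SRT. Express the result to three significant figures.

θ_c = V·X/(Q_w·X_r) when wasting from the recycle, so Q_w = V·X/(θ_c·X_r) = 8440 × 1820 / (13.5 × 8630) = 131.8 m³/d.

Q_w ≈ 132 m³/d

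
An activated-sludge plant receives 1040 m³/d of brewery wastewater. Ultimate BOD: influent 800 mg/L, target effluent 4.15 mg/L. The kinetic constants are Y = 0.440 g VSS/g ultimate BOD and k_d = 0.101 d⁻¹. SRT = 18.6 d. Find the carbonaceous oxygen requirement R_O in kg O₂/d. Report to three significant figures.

The observed yield is Y_obs = Y/(1 + k_d·θ_c) = 0.440 / (1 + 0.101 × 18.6) = 0.440 / 2.879 = 0.1529 g VSS per g ultimate BOD removed.
ΔS = 800 − 4.15 = 795.9 mg/L, so the substrate removal rate is 1040 × 795.9/1000 = 827.7 kg ultimate BOD/d.
Biomass synthesised: P_X = Y_obs × 827.7 = 126.5 kg VSS/d.
R_O = Q·ΔS − 1.42 P_X = 827.7 − 179.6 = 648.0 kg O₂/d.

R_O ≈ 648 kg O₂/d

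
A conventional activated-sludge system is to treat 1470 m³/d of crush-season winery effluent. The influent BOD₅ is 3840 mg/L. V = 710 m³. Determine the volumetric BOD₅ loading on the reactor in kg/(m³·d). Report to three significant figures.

L_v ≈ 7.95 kg BOD₅/(m³·d)

L_v = Q S₀ / V = 1470 × 3840 × 10⁻³ / 710.0 = 7.950 kg/(m³·d).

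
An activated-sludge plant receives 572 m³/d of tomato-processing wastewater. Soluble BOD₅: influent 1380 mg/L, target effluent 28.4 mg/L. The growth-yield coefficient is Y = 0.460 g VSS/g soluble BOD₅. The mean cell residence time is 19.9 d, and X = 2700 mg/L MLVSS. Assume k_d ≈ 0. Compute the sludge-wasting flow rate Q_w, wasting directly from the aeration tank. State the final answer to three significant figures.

Q_w ≈ 132 m³/d

V·X = Y·Q·ΔS·θ_c gives V = 0.460 × 572 × (1380 − 28.4) × 19.9 / 2700 = 2621 m³.
Wasting from the aeration tank: Q_w = V / θ_c = 2621 / 19.9 = 131.7 m³/d.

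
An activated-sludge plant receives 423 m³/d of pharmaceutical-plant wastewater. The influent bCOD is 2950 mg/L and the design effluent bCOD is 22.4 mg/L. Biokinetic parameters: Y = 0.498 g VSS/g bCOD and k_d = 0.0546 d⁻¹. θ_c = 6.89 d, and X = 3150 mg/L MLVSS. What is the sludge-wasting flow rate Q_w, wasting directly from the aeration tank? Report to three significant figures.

Steady-state biomass mass balance: V·X·(1 + k_d·θ_c) = Y·Q·(S₀ − S)·θ_c, so V = 0.498 × 423 × (2950 − 22.4) × 6.89 / [3150 × (1 + 0.0546 × 6.89)] = 4.25×10^6 / 4335 = 980.2 m³.
For wasting at MLVSS concentration, Q_w = V/θ_c = 980.2/6.89 = 142.3 m³/d.

Q_w ≈ 142 m³/d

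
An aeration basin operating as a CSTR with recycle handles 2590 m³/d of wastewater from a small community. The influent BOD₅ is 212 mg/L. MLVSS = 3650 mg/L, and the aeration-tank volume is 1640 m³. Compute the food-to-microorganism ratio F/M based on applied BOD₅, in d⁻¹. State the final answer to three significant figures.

F/M ≈ 0.0917 d⁻¹

F/M = Q·S₀ / (V·X) = 2590 × 212 / (1640 × 3650) = 0.09173 g BOD₅·(g VSS·d)⁻¹.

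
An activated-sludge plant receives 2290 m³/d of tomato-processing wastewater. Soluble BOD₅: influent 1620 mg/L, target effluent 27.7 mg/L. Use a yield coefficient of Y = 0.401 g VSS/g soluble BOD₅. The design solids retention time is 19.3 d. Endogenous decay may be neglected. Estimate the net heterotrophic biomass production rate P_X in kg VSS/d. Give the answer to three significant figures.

P_X ≈ 1460 kg VSS/d

Since k_d ≈ 0, Y_obs = Y = 0.401 g VSS/g soluble BOD₅.
Mass of soluble BOD₅ removed per day: Q(S₀ − S) = 2290 × 1592 g/m³ = 3646 kg/d.
Biomass produced: P_X = Y_obs·Q·ΔS = 0.4010 × 3646 ≈ 1462 kg VSS/d.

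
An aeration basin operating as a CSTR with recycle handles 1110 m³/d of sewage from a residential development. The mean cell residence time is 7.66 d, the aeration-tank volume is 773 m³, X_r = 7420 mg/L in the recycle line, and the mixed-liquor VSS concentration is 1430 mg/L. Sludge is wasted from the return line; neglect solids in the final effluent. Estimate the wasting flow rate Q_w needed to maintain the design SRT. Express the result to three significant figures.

Q_w ≈ 19.4 m³/d

θ_c = V·X/(Q_w·X_r) when wasting from the recycle, so Q_w = V·X/(θ_c·X_r) = 773.0 × 1430 / (7.66 × 7420) = 19.45 m³/d.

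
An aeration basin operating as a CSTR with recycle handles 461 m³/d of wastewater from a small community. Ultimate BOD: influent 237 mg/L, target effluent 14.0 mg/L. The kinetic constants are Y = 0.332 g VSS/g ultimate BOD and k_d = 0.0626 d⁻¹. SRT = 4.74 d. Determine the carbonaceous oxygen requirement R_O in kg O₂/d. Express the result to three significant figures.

The observed yield is Y_obs = Y/(1 + k_d·θ_c) = 0.332 / (1 + 0.0626 × 4.74) = 0.332 / 1.297 = 0.2560 g VSS per g ultimate BOD removed.
Q·(S₀ − S) = 461 × (237 − 14.0) × 10⁻³ = 102.8 kg/d removed.
P_X = Y_obs·Q·(S₀ − S) = 0.2560 × 102.8 = 26.32 kg VSS/d.
R_O = Q·ΔS − 1.42 P_X = 102.8 − 37.38 = 65.43 kg O₂/d.

R_O ≈ 65.4 kg O₂/d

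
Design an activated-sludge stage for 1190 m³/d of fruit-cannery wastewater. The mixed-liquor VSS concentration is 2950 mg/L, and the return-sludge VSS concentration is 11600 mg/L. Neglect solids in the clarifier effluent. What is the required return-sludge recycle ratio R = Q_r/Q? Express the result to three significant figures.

R ≈ 0.341

Solids balance on the clarifier gives (1+R)X = R·X_r, so R = X/(X_r − X) = 2950 / (11600 − 2950) = 0.3410.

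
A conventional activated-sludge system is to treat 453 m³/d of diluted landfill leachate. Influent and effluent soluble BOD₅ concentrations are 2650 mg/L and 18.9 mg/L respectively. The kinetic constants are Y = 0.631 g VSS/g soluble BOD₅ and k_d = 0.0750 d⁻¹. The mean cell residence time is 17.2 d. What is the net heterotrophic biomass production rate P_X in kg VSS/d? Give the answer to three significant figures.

Correct the yield for decay: Y_obs = Y/(1 + k_d θ_c) = 0.631 / (1 + 0.0750 × 17.2) = 0.631 / 2.290 = 0.2755.
Q·(S₀ − S) = 453 × (2650 − 18.9) × 10⁻³ = 1192 kg/d removed.
So the net sludge growth is P_X = 0.2755 × 1192 = 328.4 kg VSS/d.

P_X ≈ 328 kg VSS/d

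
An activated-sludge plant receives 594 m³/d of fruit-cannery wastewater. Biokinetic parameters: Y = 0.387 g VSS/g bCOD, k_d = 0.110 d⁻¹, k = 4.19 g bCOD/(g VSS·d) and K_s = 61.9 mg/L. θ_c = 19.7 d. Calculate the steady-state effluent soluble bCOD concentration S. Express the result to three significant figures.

S ≈ 6.81 mg/L

Effluent substrate depends only on kinetics and SRT: S = K_s(1 + k_d θ_c) / [θ_c(Yk − k_d) − 1] = 61.9 × (1 + 0.110 × 19.7) / [19.7 × (0.387 × 4.19 − 0.110) − 1] = 196.0 / 28.78 = 6.812 mg/L.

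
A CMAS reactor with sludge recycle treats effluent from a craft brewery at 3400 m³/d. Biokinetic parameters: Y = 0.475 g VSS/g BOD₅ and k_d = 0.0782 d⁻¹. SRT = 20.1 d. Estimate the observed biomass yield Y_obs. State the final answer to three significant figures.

Y_obs ≈ 0.185 g VSS/g BOD₅

Observed yield with endogenous decay: Y_obs = Y / (1 + k_d·θ_c) = 0.475 / (1 + 0.0782 × 20.1) = 0.475 / 2.572 = 0.1847 g VSS/g BOD₅.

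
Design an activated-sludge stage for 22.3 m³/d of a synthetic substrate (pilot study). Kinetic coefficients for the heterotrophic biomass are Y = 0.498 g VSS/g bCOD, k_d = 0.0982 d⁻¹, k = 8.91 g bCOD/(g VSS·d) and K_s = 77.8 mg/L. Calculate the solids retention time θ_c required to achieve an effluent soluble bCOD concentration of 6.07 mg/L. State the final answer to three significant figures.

θ_c ≈ 4.49 d

At the target effluent, Y k S/(K_s+S) = 0.498×8.91×6.07/83.87 = 0.3211 d⁻¹.
θ_c = 1/(μ − k_d) = 1/(0.3211 − 0.0982) = 1/0.2229 = 4.486 d.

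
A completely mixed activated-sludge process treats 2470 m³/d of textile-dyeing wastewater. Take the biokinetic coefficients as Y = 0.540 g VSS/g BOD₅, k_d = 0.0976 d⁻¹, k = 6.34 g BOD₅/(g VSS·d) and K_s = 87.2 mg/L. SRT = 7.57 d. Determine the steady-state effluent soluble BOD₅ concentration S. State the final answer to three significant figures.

S ≈ 6.27 mg/L

From the Monod/SRT balance for a CMAS, S = K_s·(1+k_d θ_c)/[θ_c·(Y k − k_d) − 1] = 87.2 × (1 + 0.0976 × 7.57) / [7.57 × (0.540 × 6.34 − 0.0976) − 1] = 151.6 / 24.18 = 6.271 mg/L.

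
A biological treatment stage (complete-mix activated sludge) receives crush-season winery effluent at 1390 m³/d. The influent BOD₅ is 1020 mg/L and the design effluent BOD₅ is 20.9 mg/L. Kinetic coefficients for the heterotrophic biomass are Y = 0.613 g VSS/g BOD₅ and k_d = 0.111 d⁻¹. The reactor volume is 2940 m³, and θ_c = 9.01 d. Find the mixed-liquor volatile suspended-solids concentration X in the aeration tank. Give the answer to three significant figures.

X = Y·Q·ΔS·θ_c / [V·(1 + k_d θ_c)] = 0.613 × 1390 × (1020 − 20.9) × 9.01 / [2940 × (1 + 0.111 × 9.01)] = 1304 mg/L.

X ≈ 1300 mg/L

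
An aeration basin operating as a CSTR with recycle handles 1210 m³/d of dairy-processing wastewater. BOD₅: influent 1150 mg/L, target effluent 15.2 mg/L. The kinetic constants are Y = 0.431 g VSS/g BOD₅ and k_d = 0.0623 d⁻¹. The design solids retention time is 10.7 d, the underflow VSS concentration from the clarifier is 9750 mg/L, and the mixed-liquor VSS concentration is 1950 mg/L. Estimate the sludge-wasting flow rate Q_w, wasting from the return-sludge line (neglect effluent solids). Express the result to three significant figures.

Q_w ≈ 36.4 m³/d

From the SRT design equation V = Y Q (S₀−S) θ_c / [X (1 + k_d θ_c)] = 0.431 × 1210 × (1150 − 15.2) × 10.7 / [1950 × (1 + 0.0623 × 10.7)] = 6.33×10^6 / 3250 = 1948 m³.
θ_c = V·X/(Q_w·X_r) when wasting from the recycle, so Q_w = V·X/(θ_c·X_r) = 1948 × 1950 / (10.7 × 9750) = 36.42 m³/d.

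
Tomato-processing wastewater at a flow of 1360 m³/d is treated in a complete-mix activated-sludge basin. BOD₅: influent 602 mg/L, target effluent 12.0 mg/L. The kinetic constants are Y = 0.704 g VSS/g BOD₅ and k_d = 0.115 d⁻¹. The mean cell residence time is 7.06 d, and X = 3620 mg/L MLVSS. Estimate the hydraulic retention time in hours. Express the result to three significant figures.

Steady-state biomass mass balance: V·X·(1 + k_d·θ_c) = Y·Q·(S₀ − S)·θ_c, so V = 0.704 × 1360 × (602 − 12.0) × 7.06 / [3620 × (1 + 0.115 × 7.06)] = 3.99×10^6 / 6559 = 608.0 m³.
τ = V/Q = 608.0/1360 = 0.4471 d, or 10.73 h.

τ ≈ 10.7 h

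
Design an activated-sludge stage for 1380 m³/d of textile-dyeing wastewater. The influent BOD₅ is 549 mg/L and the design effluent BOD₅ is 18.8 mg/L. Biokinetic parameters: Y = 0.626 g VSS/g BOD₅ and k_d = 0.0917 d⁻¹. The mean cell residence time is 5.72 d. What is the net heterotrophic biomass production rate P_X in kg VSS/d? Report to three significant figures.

P_X ≈ 300 kg VSS/d

The observed yield is Y_obs = Y/(1 + k_d·θ_c) = 0.626 / (1 + 0.0917 × 5.72) = 0.626 / 1.525 = 0.4106 g VSS per g BOD₅ removed.
Q·(S₀ − S) = 1380 × (549 − 18.8) × 10⁻³ = 731.7 kg/d removed.
Biomass produced: P_X = Y_obs·Q·ΔS = 0.4106 × 731.7 ≈ 300.4 kg VSS/d.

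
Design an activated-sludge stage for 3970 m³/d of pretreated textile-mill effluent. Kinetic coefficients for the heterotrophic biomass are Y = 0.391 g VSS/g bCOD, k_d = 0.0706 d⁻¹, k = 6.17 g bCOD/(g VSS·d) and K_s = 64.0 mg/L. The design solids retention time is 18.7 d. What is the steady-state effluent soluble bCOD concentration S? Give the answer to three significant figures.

For a completely mixed reactor with recycle the Lawrence–McCarty relation gives S = K_s·(1 + k_d·θ_c) / [θ_c·(Y·k − k_d) − 1] = 64.0 × (1 + 0.0706 × 18.7) / [18.7 × (0.391 × 6.17 − 0.0706) − 1] = 148.5 / 42.79 = 3.470 mg/L.

S ≈ 3.47 mg/L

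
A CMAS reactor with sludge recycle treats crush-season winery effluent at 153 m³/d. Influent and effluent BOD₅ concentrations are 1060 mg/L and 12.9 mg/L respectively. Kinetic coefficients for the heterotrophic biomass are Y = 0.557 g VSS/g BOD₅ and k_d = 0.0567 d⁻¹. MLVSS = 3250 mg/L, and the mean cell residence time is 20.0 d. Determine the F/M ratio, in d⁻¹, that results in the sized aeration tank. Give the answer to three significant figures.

Rearranging the biomass balance for a CMAS with decay, V = Y·Q·ΔS·θ_c / [X·(1+k_d θ_c)] = 0.557 × 153 × (1060 − 12.9) × 20.0 / [3250 × (1 + 0.0567 × 20.0)] = 1.78×10^6 / 6936 = 257.3 m³.
F/M = Q·S₀ / (V·X) = 153 × 1060 / (257.3 × 3250) = 0.1939 g BOD₅·(g VSS·d)⁻¹.

F/M ≈ 0.194 d⁻¹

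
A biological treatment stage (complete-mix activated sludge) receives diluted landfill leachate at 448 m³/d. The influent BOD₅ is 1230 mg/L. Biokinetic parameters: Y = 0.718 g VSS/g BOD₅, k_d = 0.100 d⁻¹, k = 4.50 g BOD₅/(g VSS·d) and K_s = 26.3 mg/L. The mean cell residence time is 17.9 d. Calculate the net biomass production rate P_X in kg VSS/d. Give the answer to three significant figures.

For a completely mixed reactor with recycle the Lawrence–McCarty relation gives S = K_s·(1 + k_d·θ_c) / [θ_c·(Y·k − k_d) − 1] = 26.3 × (1 + 0.100 × 17.9) / [17.9 × (0.718 × 4.50 − 0.100) − 1] = 73.38 / 55.04 = 1.333 mg/L.
The observed yield is Y_obs = Y/(1 + k_d·θ_c) = 0.718 / (1 + 0.100 × 17.9) = 0.718 / 2.790 = 0.2573 g VSS per g BOD₅ removed.
Q·(S₀ − S) = 448 × (1230 − 1.33) × 10⁻³ = 550.4 kg/d removed.
So the net sludge growth is P_X = 0.2573 × 550.4 = 141.7 kg VSS/d.

P_X ≈ 142 kg VSS/d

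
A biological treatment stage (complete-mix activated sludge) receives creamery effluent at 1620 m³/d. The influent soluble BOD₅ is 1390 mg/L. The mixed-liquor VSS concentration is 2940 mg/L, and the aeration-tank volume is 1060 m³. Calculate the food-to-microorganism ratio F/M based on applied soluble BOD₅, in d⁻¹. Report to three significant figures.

F/M ≈ 0.723 d⁻¹

F/M = applied load / biomass = Q·S₀/(V·X) = 1620 × 1390 / (1060 × 2940) = 0.7226 d⁻¹.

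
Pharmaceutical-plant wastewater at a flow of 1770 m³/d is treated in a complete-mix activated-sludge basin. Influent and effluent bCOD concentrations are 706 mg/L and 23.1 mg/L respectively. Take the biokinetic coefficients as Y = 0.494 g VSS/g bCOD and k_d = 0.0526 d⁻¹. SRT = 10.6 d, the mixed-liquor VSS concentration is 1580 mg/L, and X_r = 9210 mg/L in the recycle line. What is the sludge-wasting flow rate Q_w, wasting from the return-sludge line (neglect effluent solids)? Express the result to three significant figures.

Q_w ≈ 41.6 m³/d

Rearranging the biomass balance for a CMAS with decay, V = Y·Q·ΔS·θ_c / [X·(1+k_d θ_c)] = 0.494 × 1770 × (706 − 23.1) × 10.6 / [1580 × (1 + 0.0526 × 10.6)] = 6.33×10^6 / 2461 = 2572 m³.
Wasting from the return line (neglecting effluent solids): Q_w = V·X / (θ_c·X_r) = 2572 × 1580 / (10.6 × 9210) = 41.62 m³/d.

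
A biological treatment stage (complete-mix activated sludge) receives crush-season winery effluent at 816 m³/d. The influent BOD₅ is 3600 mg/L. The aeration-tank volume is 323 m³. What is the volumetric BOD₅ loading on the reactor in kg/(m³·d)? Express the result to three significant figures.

L_v ≈ 9.09 kg BOD₅/(m³·d)

L_v = Q S₀ / V = 816 × 3600 × 10⁻³ / 323.0 = 9.095 kg/(m³·d).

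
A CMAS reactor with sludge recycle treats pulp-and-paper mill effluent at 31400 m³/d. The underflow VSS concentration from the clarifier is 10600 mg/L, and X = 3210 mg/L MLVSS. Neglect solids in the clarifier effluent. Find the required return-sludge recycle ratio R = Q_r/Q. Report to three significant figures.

Solids balance on the clarifier gives (1+R)X = R·X_r, so R = X/(X_r − X) = 3210 / (10600 − 3210) = 0.4344.

R ≈ 0.434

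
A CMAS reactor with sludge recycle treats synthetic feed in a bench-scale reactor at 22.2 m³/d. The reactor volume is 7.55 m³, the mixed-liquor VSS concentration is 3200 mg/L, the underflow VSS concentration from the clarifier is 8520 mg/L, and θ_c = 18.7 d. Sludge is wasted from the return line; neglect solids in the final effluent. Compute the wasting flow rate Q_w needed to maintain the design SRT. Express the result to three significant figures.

θ_c = V·X/(Q_w·X_r) when wasting from the recycle, so Q_w = V·X/(θ_c·X_r) = 7.550 × 3200 / (18.7 × 8520) = 0.1516 m³/d.

Q_w ≈ 0.152 m³/d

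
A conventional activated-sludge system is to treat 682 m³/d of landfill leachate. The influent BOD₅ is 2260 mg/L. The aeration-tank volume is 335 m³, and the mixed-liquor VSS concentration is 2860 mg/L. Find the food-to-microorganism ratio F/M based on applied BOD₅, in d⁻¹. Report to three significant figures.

Food-to-microorganism ratio F/M = Q S₀ / (V X) = 682 × 2260 / (335.0 × 2860) = 1.609 d⁻¹.

F/M ≈ 1.61 d⁻¹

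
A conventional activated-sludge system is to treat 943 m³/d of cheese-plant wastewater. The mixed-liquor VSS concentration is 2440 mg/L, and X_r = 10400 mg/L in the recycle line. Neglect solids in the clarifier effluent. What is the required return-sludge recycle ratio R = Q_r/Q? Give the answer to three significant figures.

Mass balance around the secondary clarifier (neglecting effluent solids): R = X / (X_r − X) = 2440 / (10400 − 2440) = 0.3065.

R ≈ 0.307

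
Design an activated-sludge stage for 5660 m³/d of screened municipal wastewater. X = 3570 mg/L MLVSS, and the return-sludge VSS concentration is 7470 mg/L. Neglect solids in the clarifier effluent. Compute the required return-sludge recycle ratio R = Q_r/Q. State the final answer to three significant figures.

Mass balance around the secondary clarifier (neglecting effluent solids): R = X / (X_r − X) = 3570 / (7470 − 3570) = 0.9154.

R ≈ 0.915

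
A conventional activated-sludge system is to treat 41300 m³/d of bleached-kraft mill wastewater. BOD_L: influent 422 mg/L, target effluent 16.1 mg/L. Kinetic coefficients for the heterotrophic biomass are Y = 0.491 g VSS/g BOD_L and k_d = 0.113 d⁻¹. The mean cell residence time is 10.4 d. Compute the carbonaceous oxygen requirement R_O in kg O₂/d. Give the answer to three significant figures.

R_O ≈ 11400 kg O₂/d

Y_obs = Y / (1 + k_d θ_c) = 0.491 / (1 + 0.113 × 10.4) = 0.491 / 2.175 = 0.2257.
Substrate removed = Q·(S₀ − S) = 41300 m³/d × (422 − 16.1) g/m³ = 1.68×10^7 g/d = 16764 kg/d.
Net sludge production P_X = 0.2257 × 16764 = 3784 kg VSS/d.
R_O = Q·ΔS − 1.42 P_X = 16764 − 5373 = 11390 kg O₂/d.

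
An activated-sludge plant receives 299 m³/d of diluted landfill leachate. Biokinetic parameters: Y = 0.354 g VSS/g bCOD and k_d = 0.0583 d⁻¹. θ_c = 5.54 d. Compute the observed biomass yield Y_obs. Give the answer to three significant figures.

Y_obs = Y / (1 + k_d θ_c) = 0.354 / (1 + 0.0583 × 5.54) = 0.354 / 1.323 = 0.2676.

Y_obs ≈ 0.268 g VSS/g bCOD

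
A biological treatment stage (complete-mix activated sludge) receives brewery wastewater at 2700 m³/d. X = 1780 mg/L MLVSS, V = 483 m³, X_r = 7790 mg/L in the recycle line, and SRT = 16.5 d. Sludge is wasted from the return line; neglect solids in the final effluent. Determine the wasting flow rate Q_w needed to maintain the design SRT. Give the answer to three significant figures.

Q_w ≈ 6.69 m³/d

Q_w = (V·X)/(θ_c X_r) = 483.0 × 1780 / (16.5 × 7790) = 6.689 m³/d.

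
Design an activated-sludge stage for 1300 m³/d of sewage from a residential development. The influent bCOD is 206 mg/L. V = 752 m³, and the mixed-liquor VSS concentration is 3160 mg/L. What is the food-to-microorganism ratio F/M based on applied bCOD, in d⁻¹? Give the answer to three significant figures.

Food-to-microorganism ratio F/M = Q S₀ / (V X) = 1300 × 206 / (752.0 × 3160) = 0.1127 d⁻¹.

F/M ≈ 0.113 d⁻¹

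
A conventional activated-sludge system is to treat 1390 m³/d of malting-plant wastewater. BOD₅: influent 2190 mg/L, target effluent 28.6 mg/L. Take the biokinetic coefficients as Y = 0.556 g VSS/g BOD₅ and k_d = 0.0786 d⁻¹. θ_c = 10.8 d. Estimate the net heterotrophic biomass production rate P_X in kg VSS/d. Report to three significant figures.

P_X ≈ 903 kg VSS/d

Correct the yield for decay: Y_obs = Y/(1 + k_d θ_c) = 0.556 / (1 + 0.0786 × 10.8) = 0.556 / 1.849 = 0.3007.
ΔS = 2190 − 28.6 = 2161 mg/L, so the substrate removal rate is 1390 × 2161/1000 = 3004 kg BOD₅/d.
Biomass produced: P_X = Y_obs·Q·ΔS = 0.3007 × 3004 ≈ 903.5 kg VSS/d.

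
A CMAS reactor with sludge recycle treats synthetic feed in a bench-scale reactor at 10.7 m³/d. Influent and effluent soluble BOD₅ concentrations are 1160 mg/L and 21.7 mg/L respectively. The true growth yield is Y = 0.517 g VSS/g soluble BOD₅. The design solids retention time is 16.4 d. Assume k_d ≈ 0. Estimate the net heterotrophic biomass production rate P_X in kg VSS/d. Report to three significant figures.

P_X ≈ 6.30 kg VSS/d

Since k_d ≈ 0, Y_obs = Y = 0.517 g VSS/g soluble BOD₅.
Q·(S₀ − S) = 10.7 × (1160 − 21.7) × 10⁻³ = 12.18 kg/d removed.
Biomass produced: P_X = Y_obs·Q·ΔS = 0.5170 × 12.18 ≈ 6.297 kg VSS/d.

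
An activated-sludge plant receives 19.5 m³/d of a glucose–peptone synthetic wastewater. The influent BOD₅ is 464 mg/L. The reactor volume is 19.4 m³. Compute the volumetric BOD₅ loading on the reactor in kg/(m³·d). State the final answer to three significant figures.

L_v = Q S₀ / V = 19.5 × 464 × 10⁻³ / 19.40 = 0.4664 kg/(m³·d).

L_v ≈ 0.466 kg BOD₅/(m³·d)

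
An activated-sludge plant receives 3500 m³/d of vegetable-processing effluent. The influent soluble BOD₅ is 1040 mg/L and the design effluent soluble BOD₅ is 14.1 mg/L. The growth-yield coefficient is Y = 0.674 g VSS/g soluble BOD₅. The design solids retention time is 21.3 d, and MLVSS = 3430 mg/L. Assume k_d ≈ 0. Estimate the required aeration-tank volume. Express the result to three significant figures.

V ≈ 15000 m³

Biomass mass balance (decay neglected): V·X = Y·Q·(S₀ − S)·θ_c, so V = 0.674 × 3500 × (1040 − 14.1) × 21.3 / 3430 = 15029 m³.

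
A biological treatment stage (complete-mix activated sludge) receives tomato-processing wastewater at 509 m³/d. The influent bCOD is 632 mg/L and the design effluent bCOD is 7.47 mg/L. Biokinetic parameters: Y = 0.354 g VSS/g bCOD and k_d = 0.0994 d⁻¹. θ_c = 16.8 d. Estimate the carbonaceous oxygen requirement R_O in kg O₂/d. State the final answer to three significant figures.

R_O ≈ 258 kg O₂/d

The observed yield is Y_obs = Y/(1 + k_d·θ_c) = 0.354 / (1 + 0.0994 × 16.8) = 0.354 / 2.670 = 0.1326 g VSS per g bCOD removed.
Q·(S₀ − S) = 509 × (632 − 7.47) × 10⁻³ = 317.9 kg/d removed.
P_X = Y_obs·Q·(S₀ − S) = 0.1326 × 317.9 = 42.15 kg VSS/d.
Carbonaceous O₂ demand = substrate oxidised − cell-mass equivalent = 317.9 − 1.42 × 42.15 = 258.0 kg O₂/d.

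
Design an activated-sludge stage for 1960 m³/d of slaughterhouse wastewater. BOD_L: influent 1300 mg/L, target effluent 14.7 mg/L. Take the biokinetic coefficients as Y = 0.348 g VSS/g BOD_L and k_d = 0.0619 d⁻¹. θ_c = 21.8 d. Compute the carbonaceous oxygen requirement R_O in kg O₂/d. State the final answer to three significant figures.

The observed yield is Y_obs = Y/(1 + k_d·θ_c) = 0.348 / (1 + 0.0619 × 21.8) = 0.348 / 2.349 = 0.1481 g VSS per g BOD_L removed.
Substrate removed = Q·(S₀ − S) = 1960 m³/d × (1300 − 14.7) g/m³ = 2.52×10^6 g/d = 2519 kg/d.
Net sludge production P_X = 0.1481 × 2519 = 373.1 kg VSS/d.
Carbonaceous O₂ demand = substrate oxidised − cell-mass equivalent = 2519 − 1.42 × 373.1 = 1989 kg O₂/d.

R_O ≈ 1990 kg O₂/d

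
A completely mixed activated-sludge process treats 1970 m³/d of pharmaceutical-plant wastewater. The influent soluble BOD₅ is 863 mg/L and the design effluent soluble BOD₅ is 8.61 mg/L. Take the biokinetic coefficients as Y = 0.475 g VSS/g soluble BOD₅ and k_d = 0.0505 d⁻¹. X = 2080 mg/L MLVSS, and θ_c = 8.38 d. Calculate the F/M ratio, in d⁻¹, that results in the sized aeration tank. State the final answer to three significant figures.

F/M ≈ 0.361 d⁻¹

Steady-state biomass mass balance: V·X·(1 + k_d·θ_c) = Y·Q·(S₀ − S)·θ_c, so V = 0.475 × 1970 × (863 − 8.61) × 8.38 / [2080 × (1 + 0.0505 × 8.38)] = 6.7×10^6 / 2960 = 2263 m³.
Food-to-microorganism ratio F/M = Q S₀ / (V X) = 1970 × 863 / (2263 × 2080) = 0.3611 d⁻¹.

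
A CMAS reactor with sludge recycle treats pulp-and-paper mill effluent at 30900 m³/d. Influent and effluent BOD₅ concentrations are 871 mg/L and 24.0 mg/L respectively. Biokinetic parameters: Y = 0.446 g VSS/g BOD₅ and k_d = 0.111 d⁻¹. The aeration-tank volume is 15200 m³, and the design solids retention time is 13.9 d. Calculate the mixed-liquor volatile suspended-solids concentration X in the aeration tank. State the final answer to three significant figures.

X ≈ 4200 mg/L

X = Y·Q·ΔS·θ_c / [V·(1 + k_d θ_c)] = 0.446 × 30900 × (871 − 24.0) × 13.9 / [15200 × (1 + 0.111 × 13.9)] = 4198 mg/L.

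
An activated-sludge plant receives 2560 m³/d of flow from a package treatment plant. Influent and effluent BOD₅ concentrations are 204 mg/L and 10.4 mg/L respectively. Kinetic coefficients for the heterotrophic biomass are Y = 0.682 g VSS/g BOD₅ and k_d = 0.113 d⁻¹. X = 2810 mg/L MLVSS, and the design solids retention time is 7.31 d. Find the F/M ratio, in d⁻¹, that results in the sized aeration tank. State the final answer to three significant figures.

F/M ≈ 0.386 d⁻¹

Steady-state biomass mass balance: V·X·(1 + k_d·θ_c) = Y·Q·(S₀ − S)·θ_c, so V = 0.682 × 2560 × (204 − 10.4) × 7.31 / [2810 × (1 + 0.113 × 7.31)] = 2.47×10^6 / 5131 = 481.5 m³.
Food-to-microorganism ratio F/M = Q S₀ / (V X) = 2560 × 204 / (481.5 × 2810) = 0.3859 d⁻¹.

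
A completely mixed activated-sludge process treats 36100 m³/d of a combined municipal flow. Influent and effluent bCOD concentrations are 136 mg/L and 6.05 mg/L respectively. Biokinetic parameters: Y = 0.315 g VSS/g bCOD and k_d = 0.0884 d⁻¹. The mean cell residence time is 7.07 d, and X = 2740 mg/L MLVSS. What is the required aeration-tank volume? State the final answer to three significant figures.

V ≈ 2350 m³

Rearranging the biomass balance for a CMAS with decay, V = Y·Q·ΔS·θ_c / [X·(1+k_d θ_c)] = 0.315 × 36100 × (136 − 6.05) × 7.07 / [2740 × (1 + 0.0884 × 7.07)] = 1.04×10^7 / 4452 = 2346 m³.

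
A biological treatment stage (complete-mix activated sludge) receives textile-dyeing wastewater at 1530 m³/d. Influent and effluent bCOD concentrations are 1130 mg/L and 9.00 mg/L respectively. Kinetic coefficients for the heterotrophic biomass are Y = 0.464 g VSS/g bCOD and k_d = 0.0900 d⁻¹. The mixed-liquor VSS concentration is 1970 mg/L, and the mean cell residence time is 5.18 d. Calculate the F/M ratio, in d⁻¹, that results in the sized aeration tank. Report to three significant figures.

F/M ≈ 0.615 d⁻¹

From the SRT design equation V = Y Q (S₀−S) θ_c / [X (1 + k_d θ_c)] = 0.464 × 1530 × (1130 − 9.00) × 5.18 / [1970 × (1 + 0.0900 × 5.18)] = 4.12×10^6 / 2888 = 1427 m³.
F/M = Q·S₀ / (V·X) = 1530 × 1130 / (1427 × 1970) = 0.6149 g bCOD·(g VSS·d)⁻¹.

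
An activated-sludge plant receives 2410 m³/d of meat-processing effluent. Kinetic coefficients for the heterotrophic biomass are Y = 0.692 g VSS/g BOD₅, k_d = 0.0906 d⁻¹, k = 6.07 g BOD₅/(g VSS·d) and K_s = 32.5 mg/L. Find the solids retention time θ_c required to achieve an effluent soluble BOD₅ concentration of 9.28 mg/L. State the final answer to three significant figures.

From 1/θ_c = Y·k·S/(K_s + S) − k_d: Y·k·S/(K_s+S) = 0.692 × 6.07 × 9.28 / (32.5 + 9.28) = 0.9330 d⁻¹.
1/θ_c = 0.9330 − 0.0906 = 0.8424 d⁻¹, so θ_c = 1.187 d.

θ_c ≈ 1.19 d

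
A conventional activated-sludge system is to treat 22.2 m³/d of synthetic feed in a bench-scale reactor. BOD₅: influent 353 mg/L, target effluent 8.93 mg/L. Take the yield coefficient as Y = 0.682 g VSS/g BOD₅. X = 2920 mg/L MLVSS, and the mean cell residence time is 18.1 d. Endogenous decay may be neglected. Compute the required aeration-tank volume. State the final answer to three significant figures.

With k_d = 0 the design equation reduces to V = Y Q (S₀−S) θ_c / X = 0.682 × 22.2 × (353 − 8.93) × 18.1 / 2920 = 32.29 m³.

V ≈ 32.3 m³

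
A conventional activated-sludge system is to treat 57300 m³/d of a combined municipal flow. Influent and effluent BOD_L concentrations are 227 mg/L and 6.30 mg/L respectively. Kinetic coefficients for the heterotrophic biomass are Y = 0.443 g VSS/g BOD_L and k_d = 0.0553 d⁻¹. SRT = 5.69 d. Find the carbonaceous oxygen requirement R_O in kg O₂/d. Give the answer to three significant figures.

R_O ≈ 6590 kg O₂/d

Y_obs = Y / (1 + k_d θ_c) = 0.443 / (1 + 0.0553 × 5.69) = 0.443 / 1.315 = 0.3370.
Mass of BOD_L removed per day: Q(S₀ − S) = 57300 × 220.7 g/m³ = 12646 kg/d.
Biomass synthesised: P_X = Y_obs × 12646 = 4261 kg VSS/d.
Carbonaceous O₂ demand = substrate oxidised − cell-mass equivalent = 12646 − 1.42 × 4261 = 6595 kg O₂/d.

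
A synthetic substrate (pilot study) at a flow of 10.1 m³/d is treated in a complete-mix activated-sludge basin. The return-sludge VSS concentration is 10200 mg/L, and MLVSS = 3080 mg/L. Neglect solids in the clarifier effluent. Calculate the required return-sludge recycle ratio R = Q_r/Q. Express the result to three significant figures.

Solids balance on the clarifier gives (1+R)X = R·X_r, so R = X/(X_r − X) = 3080 / (10200 − 3080) = 0.4326.

R ≈ 0.433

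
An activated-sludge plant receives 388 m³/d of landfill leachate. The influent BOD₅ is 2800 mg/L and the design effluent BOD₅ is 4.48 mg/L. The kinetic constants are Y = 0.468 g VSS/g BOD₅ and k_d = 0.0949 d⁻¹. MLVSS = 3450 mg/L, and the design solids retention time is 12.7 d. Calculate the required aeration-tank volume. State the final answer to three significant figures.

Steady-state biomass mass balance: V·X·(1 + k_d·θ_c) = Y·Q·(S₀ − S)·θ_c, so V = 0.468 × 388 × (2800 − 4.48) × 12.7 / [3450 × (1 + 0.0949 × 12.7)] = 6.45×10^6 / 7608 = 847.4 m³.

V ≈ 847 m³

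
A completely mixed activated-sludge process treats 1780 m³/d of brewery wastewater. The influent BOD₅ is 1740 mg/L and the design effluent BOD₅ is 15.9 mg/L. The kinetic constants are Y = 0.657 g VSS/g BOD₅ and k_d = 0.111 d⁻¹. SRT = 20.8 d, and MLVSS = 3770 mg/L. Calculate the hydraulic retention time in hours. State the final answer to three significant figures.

Rearranging the biomass balance for a CMAS with decay, V = Y·Q·ΔS·θ_c / [X·(1+k_d θ_c)] = 0.657 × 1780 × (1740 − 15.9) × 20.8 / [3770 × (1 + 0.111 × 20.8)] = 4.19×10^7 / 12474 = 3362 m³.
Hydraulic retention time τ = V/Q = 3362 / 1780 = 1.889 d = 45.33 h.

τ ≈ 45.3 h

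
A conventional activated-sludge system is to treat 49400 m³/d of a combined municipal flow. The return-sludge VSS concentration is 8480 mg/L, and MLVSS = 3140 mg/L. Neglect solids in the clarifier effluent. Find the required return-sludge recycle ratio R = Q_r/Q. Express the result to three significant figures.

R ≈ 0.588

Mass balance around the secondary clarifier (neglecting effluent solids): R = X / (X_r − X) = 3140 / (8480 − 3140) = 0.5880.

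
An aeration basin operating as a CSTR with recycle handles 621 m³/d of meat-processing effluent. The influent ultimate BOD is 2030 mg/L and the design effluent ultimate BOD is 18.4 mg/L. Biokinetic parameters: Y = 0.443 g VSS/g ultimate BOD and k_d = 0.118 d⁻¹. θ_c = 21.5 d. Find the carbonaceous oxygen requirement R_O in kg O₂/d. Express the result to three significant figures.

Y_obs = Y / (1 + k_d θ_c) = 0.443 / (1 + 0.118 × 21.5) = 0.443 / 3.537 = 0.1252.
Substrate removed = Q·(S₀ − S) = 621 m³/d × (2030 − 18.4) g/m³ = 1.25×10^6 g/d = 1249 kg/d.
P_X = Y_obs·Q·(S₀ − S) = 0.1252 × 1249 = 156.5 kg VSS/d.
R_O = Q·ΔS − 1.42 P_X = 1249 − 222.2 = 1027 kg O₂/d.

R_O ≈ 1030 kg O₂/d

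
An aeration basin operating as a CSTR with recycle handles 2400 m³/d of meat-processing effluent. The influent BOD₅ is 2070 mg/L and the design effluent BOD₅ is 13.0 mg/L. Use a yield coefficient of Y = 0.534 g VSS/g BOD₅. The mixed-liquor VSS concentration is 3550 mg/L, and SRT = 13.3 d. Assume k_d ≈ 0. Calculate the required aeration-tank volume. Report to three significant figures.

V ≈ 9880 m³

With k_d = 0 the design equation reduces to V = Y Q (S₀−S) θ_c / X = 0.534 × 2400 × (2070 − 13.0) × 13.3 / 3550 = 9877 m³.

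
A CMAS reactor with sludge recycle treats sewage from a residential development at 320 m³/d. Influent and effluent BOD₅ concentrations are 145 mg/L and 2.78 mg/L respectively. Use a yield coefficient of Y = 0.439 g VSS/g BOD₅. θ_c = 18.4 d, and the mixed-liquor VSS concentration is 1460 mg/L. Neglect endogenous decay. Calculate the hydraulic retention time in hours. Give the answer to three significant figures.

τ ≈ 18.9 h

With k_d = 0 the design equation reduces to V = Y Q (S₀−S) θ_c / X = 0.439 × 320 × (145 − 2.78) × 18.4 / 1460 = 251.8 m³.
τ = V/Q = 251.8/320 = 0.7868 d, or 18.88 h.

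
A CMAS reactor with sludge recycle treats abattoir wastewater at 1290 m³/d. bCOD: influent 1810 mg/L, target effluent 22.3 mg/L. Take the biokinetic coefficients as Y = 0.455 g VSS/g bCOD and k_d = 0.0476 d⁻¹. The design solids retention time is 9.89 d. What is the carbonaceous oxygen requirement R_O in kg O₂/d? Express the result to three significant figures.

R_O ≈ 1290 kg O₂/d

Observed yield with endogenous decay: Y_obs = Y / (1 + k_d·θ_c) = 0.455 / (1 + 0.0476 × 9.89) = 0.455 / 1.471 = 0.3094 g VSS/g bCOD.
Substrate removed = Q·(S₀ − S) = 1290 m³/d × (1810 − 22.3) g/m³ = 2.31×10^6 g/d = 2306 kg/d.
Net sludge production P_X = 0.3094 × 2306 = 713.4 kg VSS/d.
Carbonaceous O₂ demand = substrate oxidised − cell-mass equivalent = 2306 − 1.42 × 713.4 = 1293 kg O₂/d.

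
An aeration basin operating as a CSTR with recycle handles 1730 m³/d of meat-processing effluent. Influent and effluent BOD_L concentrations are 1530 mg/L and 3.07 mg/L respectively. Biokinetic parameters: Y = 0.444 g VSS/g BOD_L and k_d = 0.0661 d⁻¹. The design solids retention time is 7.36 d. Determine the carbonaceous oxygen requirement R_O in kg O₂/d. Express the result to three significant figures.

R_O ≈ 1520 kg O₂/d

Observed yield with endogenous decay: Y_obs = Y / (1 + k_d·θ_c) = 0.444 / (1 + 0.0661 × 7.36) = 0.444 / 1.486 = 0.2987 g VSS/g BOD_L.
Q·(S₀ − S) = 1730 × (1530 − 3.07) × 10⁻³ = 2642 kg/d removed.
P_X = Y_obs·Q·(S₀ − S) = 0.2987 × 2642 = 789.0 kg VSS/d.
R_O = Q·ΔS − 1.42 P_X = 2642 − 1120 = 1521 kg O₂/d.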